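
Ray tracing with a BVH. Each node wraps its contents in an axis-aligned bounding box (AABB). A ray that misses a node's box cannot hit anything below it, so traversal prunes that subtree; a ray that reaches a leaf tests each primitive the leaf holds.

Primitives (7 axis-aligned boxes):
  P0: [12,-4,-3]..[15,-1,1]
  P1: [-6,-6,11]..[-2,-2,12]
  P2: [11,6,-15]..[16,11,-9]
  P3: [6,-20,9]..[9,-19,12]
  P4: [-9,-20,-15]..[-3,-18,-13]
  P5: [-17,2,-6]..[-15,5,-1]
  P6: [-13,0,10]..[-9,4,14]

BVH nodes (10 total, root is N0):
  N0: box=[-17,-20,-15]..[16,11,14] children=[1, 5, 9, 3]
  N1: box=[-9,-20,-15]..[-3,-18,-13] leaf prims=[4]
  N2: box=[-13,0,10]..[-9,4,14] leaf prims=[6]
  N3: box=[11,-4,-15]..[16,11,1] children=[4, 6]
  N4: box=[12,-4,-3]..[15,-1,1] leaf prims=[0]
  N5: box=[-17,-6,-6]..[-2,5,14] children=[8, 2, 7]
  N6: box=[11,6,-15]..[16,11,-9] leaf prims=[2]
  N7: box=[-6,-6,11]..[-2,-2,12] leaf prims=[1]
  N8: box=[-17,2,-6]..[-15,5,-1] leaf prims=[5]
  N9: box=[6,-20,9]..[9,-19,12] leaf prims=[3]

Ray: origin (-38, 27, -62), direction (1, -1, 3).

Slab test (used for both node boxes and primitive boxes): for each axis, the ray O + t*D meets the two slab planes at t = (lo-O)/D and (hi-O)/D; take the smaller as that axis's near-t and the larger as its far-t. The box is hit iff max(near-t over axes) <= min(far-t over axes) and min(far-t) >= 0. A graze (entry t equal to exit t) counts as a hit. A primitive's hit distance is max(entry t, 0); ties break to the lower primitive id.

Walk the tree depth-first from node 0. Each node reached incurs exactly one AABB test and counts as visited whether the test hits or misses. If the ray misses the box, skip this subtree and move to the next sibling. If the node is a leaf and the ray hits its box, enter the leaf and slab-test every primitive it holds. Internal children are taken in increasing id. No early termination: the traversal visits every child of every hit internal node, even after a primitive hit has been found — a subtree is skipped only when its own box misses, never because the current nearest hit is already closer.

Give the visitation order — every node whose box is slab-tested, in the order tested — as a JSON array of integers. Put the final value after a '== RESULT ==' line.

Walk:
N0 x:[21,54] y:[16,47] z:[47/3,76/3] -> hit [21,76/3], descend [1, 3, 5, 9]
  N1 x:[29,35] y:[45,47] z:[47/3,49/3] -> miss, prune
  N3 x:[49,54] y:[16,31] z:[47/3,21] -> miss, prune
  N5 x:[21,36] y:[22,33] z:[56/3,76/3] -> hit [22,76/3], descend [2, 7, 8]
    N2 x:[25,29] y:[23,27] z:[24,76/3] -> hit [25,76/3] leaf, test {P6@t=25}
    N7 x:[32,36] y:[29,33] z:[73/3,74/3] -> miss, prune
    N8 x:[21,23] y:[22,25] z:[56/3,61/3] -> miss, prune
  N9 x:[44,47] y:[46,47] z:[71/3,74/3] -> miss, prune

8 AABB tests over nodes [0, 1, 3, 5, 2, 7, 8, 9]; 1 leaf entered; closest P6.

== RESULT ==
[0, 1, 3, 5, 2, 7, 8, 9]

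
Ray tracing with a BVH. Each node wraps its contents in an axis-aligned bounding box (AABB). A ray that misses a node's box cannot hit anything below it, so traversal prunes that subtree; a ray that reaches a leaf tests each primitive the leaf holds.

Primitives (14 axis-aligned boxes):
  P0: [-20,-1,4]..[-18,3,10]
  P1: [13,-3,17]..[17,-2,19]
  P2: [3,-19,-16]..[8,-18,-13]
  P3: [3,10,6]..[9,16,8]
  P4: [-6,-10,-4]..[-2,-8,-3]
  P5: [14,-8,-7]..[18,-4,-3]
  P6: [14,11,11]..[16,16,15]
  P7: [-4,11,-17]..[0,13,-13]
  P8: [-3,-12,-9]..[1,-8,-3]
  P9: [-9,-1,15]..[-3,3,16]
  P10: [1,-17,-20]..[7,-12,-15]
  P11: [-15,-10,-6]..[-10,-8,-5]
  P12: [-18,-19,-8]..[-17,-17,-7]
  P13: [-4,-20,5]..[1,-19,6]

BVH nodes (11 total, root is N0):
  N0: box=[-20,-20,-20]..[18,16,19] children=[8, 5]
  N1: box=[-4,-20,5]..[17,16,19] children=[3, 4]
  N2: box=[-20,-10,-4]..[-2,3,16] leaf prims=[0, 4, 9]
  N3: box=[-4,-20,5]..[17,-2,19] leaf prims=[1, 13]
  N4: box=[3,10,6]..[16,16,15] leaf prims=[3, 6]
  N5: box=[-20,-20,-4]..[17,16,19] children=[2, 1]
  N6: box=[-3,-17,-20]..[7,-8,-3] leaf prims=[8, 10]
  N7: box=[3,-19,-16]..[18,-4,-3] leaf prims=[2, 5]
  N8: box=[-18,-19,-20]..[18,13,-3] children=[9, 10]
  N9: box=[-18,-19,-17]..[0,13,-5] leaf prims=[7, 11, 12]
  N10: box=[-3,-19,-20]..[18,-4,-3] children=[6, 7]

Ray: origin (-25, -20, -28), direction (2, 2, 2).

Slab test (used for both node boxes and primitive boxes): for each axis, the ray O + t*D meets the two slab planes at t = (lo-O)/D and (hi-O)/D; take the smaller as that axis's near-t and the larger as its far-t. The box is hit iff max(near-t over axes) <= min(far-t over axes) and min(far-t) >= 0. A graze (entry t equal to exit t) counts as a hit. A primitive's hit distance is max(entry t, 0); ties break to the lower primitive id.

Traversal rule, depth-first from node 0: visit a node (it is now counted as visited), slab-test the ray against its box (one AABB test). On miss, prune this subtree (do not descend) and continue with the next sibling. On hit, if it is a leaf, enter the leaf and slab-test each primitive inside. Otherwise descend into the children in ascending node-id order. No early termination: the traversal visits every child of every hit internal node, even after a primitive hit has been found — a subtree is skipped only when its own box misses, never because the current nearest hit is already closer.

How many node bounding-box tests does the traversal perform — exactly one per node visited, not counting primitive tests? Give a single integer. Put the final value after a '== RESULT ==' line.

Trace the traversal:
N0 x:[5/2,43/2] y:[0,18] z:[4,47/2] -> hit [4,18], descend [5, 8]
  N5 x:[5/2,21] y:[0,18] z:[12,47/2] -> hit [12,18], descend [1, 2]
    N1 x:[21/2,21] y:[0,18] z:[33/2,47/2] -> hit [33/2,18], descend [3, 4]
      N3 x:[21/2,21] y:[0,9] z:[33/2,47/2] -> miss, prune
      N4 x:[14,41/2] y:[15,18] z:[17,43/2] -> hit [17,18] leaf, test {P3@t=17, P6(miss)}
    N2 x:[5/2,23/2] y:[5,23/2] z:[12,22] -> miss, prune
  N8 x:[7/2,43/2] y:[1/2,33/2] z:[4,25/2] -> hit [4,25/2], descend [9, 10]
    N9 x:[7/2,25/2] y:[1/2,33/2] z:[11/2,23/2] -> hit [11/2,23/2] leaf, test {P7(miss), P11(miss), P12(miss)}
    N10 x:[11,43/2] y:[1/2,8] z:[4,25/2] -> miss, prune

Visited [0, 5, 1, 3, 4, 2, 8, 9, 10]. Tests: 9 box, 2 leaf. Nearest: P3.

== RESULT ==
9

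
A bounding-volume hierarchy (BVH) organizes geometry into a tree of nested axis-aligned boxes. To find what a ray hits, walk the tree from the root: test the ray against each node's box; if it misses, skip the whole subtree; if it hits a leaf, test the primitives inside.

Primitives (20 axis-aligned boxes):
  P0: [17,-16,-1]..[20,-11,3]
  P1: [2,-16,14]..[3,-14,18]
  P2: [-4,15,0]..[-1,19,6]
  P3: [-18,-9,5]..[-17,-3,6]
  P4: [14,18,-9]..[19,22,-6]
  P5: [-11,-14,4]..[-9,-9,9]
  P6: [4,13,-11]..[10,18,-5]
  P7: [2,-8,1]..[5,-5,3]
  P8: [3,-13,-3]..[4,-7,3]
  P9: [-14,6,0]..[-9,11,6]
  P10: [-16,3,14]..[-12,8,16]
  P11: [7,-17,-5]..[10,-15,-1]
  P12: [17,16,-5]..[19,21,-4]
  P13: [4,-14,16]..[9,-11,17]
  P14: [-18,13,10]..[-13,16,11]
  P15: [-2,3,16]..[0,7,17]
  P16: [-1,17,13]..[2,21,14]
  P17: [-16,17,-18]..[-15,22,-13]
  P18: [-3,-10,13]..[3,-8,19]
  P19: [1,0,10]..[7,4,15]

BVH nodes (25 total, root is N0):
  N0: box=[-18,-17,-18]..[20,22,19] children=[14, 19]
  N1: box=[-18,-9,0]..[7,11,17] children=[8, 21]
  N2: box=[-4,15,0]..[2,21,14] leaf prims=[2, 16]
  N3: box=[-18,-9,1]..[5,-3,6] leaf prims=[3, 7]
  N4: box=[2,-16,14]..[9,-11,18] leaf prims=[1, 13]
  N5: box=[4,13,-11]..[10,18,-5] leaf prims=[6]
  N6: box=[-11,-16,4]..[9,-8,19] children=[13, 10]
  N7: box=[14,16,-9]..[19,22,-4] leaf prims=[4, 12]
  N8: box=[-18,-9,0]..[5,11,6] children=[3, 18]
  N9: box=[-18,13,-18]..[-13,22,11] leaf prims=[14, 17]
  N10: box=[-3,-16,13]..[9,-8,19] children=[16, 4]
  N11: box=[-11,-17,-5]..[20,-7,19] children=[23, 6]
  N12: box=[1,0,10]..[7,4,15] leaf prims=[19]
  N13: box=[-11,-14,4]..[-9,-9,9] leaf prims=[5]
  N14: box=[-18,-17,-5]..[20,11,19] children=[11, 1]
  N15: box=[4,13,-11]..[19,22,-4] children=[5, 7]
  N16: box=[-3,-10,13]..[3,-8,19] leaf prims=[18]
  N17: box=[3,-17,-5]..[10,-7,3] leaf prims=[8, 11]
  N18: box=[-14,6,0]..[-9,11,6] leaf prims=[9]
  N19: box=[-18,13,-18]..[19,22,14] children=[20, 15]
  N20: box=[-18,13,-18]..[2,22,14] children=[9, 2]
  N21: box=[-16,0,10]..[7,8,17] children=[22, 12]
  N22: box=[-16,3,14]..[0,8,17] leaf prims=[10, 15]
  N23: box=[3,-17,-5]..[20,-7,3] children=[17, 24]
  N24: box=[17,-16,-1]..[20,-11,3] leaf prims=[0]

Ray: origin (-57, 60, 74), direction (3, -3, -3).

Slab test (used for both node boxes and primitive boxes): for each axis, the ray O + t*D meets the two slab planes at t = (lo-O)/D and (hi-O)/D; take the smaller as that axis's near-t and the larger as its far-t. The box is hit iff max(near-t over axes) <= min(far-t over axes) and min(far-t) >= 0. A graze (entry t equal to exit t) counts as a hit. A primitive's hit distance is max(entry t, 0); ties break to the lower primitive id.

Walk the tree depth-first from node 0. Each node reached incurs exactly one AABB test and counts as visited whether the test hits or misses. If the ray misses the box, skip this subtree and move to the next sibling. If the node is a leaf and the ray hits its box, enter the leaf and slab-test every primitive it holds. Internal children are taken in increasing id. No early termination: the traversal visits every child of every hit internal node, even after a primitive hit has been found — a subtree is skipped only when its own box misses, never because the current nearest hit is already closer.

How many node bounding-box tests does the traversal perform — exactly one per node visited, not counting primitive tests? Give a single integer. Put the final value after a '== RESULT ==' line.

Walk:
N0 x:[13,77/3] y:[38/3,77/3] z:[55/3,92/3] -> hit [55/3,77/3], descend [14, 19]
  N14 x:[13,77/3] y:[49/3,77/3] z:[55/3,79/3] -> hit [55/3,77/3], descend [1, 11]
    N1 x:[13,64/3] y:[49/3,23] z:[19,74/3] -> hit [19,64/3], descend [8, 21]
      N8 x:[13,62/3] y:[49/3,23] z:[68/3,74/3] -> miss, prune
      N21 x:[41/3,64/3] y:[52/3,20] z:[19,64/3] -> hit [19,20], descend [12, 22]
        N12 x:[58/3,64/3] y:[56/3,20] z:[59/3,64/3] -> hit [59/3,20] leaf, test {P19@t=59/3}
        N22 x:[41/3,19] y:[52/3,19] z:[19,20] -> hit [19,19] leaf, test {P10(miss), P15@t=19}
    N11 x:[46/3,77/3] y:[67/3,77/3] z:[55/3,79/3] -> hit [67/3,77/3], descend [6, 23]
      N6 x:[46/3,22] y:[68/3,76/3] z:[55/3,70/3] -> miss, prune
      N23 x:[20,77/3] y:[67/3,77/3] z:[71/3,79/3] -> hit [71/3,77/3], descend [17, 24]
        N17 x:[20,67/3] y:[67/3,77/3] z:[71/3,79/3] -> miss, prune
        N24 x:[74/3,77/3] y:[71/3,76/3] z:[71/3,25] -> hit [74/3,25] leaf, test {P0@t=74/3}
  N19 x:[13,76/3] y:[38/3,47/3] z:[20,92/3] -> miss, prune

13 AABB tests over nodes [0, 14, 1, 8, 21, 12, 22, 11, 6, 23, 17, 24, 19]; 3 leaves entered; closest P15.

== RESULT ==
13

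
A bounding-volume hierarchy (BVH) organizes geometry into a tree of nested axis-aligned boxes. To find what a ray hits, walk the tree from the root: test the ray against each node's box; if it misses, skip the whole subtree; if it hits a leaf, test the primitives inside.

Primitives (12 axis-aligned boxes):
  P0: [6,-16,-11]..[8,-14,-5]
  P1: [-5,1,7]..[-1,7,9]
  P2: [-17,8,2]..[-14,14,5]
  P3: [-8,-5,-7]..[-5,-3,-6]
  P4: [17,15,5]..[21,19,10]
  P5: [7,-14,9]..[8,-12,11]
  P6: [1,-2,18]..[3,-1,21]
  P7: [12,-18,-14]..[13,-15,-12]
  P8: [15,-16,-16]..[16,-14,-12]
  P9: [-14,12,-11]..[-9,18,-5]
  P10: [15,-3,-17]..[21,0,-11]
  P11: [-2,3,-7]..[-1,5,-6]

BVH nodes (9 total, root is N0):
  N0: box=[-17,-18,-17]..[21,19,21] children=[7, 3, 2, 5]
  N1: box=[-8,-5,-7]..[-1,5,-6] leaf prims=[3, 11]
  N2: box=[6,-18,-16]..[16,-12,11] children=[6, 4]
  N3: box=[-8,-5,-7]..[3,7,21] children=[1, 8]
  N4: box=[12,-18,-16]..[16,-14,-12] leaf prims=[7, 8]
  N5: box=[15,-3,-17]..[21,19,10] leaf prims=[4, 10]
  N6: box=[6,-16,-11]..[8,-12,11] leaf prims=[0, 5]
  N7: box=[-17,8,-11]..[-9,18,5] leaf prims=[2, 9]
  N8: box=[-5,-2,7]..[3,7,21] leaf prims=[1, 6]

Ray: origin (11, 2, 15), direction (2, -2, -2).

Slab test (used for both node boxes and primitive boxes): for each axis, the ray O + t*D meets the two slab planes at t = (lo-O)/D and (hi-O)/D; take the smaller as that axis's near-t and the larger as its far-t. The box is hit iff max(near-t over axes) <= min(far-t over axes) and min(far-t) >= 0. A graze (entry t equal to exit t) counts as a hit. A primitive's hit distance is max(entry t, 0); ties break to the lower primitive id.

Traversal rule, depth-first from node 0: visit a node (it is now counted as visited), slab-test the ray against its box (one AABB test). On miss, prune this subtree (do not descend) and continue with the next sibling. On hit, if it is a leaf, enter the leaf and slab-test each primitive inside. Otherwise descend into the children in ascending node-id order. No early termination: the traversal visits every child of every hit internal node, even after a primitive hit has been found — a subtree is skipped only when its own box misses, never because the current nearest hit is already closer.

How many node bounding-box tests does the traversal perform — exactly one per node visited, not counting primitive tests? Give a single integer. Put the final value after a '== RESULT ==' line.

Walk:
N0 x:[-14,5] y:[-17/2,10] z:[-3,16] -> hit [-3,5], descend [2, 3, 5, 7]
  N2 x:[-5/2,5/2] y:[7,10] z:[2,31/2] -> miss, prune
  N3 x:[-19/2,-4] y:[-5/2,7/2] z:[-3,11] -> miss, prune
  N5 x:[2,5] y:[-17/2,5/2] z:[5/2,16] -> hit [5/2,5/2] leaf, test {P4(miss), P10(miss)}
  N7 x:[-14,-10] y:[-8,-3] z:[5,13] -> miss, prune

Visited [0, 2, 3, 5, 7]. Tests: 5 box, 1 leaf. Nearest: miss.

== RESULT ==
5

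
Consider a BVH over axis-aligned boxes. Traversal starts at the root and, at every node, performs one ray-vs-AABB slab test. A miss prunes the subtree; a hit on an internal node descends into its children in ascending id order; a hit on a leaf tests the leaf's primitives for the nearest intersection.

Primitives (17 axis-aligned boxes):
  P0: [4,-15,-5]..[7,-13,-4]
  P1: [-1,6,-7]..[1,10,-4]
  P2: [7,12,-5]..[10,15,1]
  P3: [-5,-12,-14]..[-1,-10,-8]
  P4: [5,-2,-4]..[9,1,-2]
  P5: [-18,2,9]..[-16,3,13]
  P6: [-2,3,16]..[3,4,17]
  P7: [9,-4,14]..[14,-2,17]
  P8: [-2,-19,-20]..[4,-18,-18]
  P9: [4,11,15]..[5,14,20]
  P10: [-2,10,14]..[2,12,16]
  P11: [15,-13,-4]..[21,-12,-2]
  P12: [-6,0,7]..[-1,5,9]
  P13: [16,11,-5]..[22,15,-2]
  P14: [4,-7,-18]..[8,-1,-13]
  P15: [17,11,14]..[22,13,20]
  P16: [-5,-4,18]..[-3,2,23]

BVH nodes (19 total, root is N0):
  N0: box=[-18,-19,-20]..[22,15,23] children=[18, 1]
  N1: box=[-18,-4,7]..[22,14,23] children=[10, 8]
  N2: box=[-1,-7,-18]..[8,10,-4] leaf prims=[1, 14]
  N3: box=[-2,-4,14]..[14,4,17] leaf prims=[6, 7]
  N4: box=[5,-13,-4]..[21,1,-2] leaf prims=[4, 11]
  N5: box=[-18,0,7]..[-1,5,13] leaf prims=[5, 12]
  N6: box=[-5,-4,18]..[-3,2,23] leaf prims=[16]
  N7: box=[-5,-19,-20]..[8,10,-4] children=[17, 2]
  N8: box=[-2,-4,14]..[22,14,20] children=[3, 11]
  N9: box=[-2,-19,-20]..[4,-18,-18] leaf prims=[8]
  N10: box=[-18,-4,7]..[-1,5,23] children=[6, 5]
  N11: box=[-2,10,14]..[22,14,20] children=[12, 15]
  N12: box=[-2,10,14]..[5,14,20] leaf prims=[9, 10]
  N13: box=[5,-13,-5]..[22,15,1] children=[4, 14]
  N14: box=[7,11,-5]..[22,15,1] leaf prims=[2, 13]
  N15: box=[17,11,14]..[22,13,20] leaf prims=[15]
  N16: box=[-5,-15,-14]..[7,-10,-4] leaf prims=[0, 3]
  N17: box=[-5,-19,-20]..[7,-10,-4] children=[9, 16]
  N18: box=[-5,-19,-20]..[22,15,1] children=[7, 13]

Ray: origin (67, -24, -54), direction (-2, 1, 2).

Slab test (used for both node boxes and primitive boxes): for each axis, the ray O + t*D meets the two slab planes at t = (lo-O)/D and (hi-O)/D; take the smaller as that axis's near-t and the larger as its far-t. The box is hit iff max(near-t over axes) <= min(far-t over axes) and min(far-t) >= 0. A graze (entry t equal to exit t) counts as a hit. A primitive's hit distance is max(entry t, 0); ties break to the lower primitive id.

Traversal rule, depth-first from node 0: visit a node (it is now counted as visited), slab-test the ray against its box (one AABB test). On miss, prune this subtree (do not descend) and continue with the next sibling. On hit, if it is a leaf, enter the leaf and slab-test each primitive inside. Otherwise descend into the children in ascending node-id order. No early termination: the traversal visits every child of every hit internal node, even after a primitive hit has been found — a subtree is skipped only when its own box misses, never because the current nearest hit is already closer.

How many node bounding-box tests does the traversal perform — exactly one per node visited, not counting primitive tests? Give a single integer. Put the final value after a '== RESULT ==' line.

Trace the traversal:
N0 x:[45/2,85/2] y:[5,39] z:[17,77/2] -> hit [45/2,77/2], descend [1, 18]
  N1 x:[45/2,85/2] y:[20,38] z:[61/2,77/2] -> hit [61/2,38], descend [8, 10]
    N8 x:[45/2,69/2] y:[20,38] z:[34,37] -> hit [34,69/2], descend [3, 11]
      N3 x:[53/2,69/2] y:[20,28] z:[34,71/2] -> miss, prune
      N11 x:[45/2,69/2] y:[34,38] z:[34,37] -> hit [34,69/2], descend [12, 15]
        N12 x:[31,69/2] y:[34,38] z:[34,37] -> hit [34,69/2] leaf, test {P9(miss), P10@t=34}
        N15 x:[45/2,25] y:[35,37] z:[34,37] -> miss, prune
    N10 x:[34,85/2] y:[20,29] z:[61/2,77/2] -> miss, prune
  N18 x:[45/2,36] y:[5,39] z:[17,55/2] -> hit [45/2,55/2], descend [7, 13]
    N7 x:[59/2,36] y:[5,34] z:[17,25] -> miss, prune
    N13 x:[45/2,31] y:[11,39] z:[49/2,55/2] -> hit [49/2,55/2], descend [4, 14]
      N4 x:[23,31] y:[11,25] z:[25,26] -> hit [25,25] leaf, test {P4(miss), P11(miss)}
      N14 x:[45/2,30] y:[35,39] z:[49/2,55/2] -> miss, prune

Visited [0, 1, 8, 3, 11, 12, 15, 10, 18, 7, 13, 4, 14]. Tests: 13 box, 2 leaf. Nearest: P10.

== RESULT ==
13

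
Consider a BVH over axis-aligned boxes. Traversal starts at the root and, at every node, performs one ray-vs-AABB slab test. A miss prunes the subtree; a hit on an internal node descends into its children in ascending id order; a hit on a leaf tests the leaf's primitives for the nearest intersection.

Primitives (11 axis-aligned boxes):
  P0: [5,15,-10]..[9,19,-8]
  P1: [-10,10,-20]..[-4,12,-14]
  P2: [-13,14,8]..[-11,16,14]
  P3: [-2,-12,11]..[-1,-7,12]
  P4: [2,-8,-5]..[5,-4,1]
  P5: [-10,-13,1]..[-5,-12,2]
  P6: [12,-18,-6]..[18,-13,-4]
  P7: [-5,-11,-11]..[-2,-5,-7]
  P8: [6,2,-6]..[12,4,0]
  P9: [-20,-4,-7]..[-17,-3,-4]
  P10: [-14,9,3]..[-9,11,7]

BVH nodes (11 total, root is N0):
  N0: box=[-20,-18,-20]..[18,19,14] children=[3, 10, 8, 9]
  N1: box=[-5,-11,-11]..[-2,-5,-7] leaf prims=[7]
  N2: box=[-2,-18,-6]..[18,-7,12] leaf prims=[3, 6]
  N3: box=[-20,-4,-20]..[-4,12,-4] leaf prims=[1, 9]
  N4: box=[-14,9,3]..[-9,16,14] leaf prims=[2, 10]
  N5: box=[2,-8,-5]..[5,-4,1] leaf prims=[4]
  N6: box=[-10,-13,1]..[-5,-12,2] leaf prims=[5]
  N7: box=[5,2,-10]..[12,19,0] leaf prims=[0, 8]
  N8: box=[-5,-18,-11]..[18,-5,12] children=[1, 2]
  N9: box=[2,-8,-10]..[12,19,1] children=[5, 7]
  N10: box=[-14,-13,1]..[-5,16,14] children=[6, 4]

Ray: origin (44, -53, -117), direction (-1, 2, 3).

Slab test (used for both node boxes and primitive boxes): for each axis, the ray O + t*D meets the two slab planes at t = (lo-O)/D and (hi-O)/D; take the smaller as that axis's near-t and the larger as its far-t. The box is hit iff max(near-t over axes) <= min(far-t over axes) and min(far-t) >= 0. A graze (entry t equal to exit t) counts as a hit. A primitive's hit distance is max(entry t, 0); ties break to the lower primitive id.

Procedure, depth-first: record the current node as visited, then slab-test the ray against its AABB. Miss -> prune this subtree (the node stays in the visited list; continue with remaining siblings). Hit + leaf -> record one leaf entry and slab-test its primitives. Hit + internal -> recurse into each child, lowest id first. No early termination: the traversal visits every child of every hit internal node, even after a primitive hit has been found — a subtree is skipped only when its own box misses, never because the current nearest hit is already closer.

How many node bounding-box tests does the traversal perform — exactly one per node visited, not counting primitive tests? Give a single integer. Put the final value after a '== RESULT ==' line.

Walk:
N0 x:[26,64] y:[35/2,36] z:[97/3,131/3] -> hit [97/3,36], descend [3, 8, 9, 10]
  N3 x:[48,64] y:[49/2,65/2] z:[97/3,113/3] -> miss, prune
  N8 x:[26,49] y:[35/2,24] z:[106/3,43] -> miss, prune
  N9 x:[32,42] y:[45/2,36] z:[107/3,118/3] -> hit [107/3,36], descend [5, 7]
    N5 x:[39,42] y:[45/2,49/2] z:[112/3,118/3] -> miss, prune
    N7 x:[32,39] y:[55/2,36] z:[107/3,39] -> hit [107/3,36] leaf, test {P0@t=107/3, P8(miss)}
  N10 x:[49,58] y:[20,69/2] z:[118/3,131/3] -> miss, prune

Visited [0, 3, 8, 9, 5, 7, 10]. Tests: 7 box, 1 leaf. Nearest: P0.

== RESULT ==
7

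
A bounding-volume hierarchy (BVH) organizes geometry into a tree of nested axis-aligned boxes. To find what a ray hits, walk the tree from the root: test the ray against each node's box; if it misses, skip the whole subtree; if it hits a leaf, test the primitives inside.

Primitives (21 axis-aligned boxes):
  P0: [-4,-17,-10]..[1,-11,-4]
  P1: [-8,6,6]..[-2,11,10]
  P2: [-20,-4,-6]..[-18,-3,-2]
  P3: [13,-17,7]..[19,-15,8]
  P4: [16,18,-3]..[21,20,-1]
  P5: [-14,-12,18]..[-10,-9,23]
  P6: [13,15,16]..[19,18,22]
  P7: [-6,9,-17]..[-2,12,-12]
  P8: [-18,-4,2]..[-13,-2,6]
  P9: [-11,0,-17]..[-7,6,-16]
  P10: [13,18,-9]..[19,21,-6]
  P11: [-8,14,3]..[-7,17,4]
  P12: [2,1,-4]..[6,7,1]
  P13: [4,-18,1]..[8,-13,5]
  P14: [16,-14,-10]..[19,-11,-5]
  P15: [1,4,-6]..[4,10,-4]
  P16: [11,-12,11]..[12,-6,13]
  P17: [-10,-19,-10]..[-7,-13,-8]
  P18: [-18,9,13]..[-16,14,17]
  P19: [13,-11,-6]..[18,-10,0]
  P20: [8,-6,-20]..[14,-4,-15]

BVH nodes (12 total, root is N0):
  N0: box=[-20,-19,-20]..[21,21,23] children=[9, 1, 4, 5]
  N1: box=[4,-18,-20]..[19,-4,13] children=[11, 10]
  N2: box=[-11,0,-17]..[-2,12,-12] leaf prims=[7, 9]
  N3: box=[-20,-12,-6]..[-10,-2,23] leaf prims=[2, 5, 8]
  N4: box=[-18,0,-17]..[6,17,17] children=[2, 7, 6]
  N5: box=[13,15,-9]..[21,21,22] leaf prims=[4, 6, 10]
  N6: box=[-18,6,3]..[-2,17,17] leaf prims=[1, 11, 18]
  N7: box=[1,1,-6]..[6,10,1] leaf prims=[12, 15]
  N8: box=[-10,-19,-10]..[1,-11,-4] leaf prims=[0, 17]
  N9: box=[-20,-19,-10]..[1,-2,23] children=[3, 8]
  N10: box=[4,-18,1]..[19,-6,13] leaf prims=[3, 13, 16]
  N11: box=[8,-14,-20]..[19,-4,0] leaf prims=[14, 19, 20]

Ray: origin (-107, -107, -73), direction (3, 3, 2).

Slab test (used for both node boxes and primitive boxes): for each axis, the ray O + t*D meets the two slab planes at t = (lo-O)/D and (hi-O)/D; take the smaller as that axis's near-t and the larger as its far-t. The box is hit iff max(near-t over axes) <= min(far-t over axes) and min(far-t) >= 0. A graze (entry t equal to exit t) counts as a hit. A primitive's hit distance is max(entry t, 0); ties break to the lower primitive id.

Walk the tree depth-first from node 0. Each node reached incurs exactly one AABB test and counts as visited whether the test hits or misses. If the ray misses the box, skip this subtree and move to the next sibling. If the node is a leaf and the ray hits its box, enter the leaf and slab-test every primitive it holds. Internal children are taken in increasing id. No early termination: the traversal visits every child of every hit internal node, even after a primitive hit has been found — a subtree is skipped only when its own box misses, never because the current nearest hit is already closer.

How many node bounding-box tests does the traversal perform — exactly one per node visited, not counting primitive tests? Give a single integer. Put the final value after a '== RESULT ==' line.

Walk:
N0 x:[29,128/3] y:[88/3,128/3] z:[53/2,48] -> hit [88/3,128/3], descend [1, 4, 5, 9]
  N1 x:[37,42] y:[89/3,103/3] z:[53/2,43] -> miss, prune
  N4 x:[89/3,113/3] y:[107/3,124/3] z:[28,45] -> hit [107/3,113/3], descend [2, 6, 7]
    N2 x:[32,35] y:[107/3,119/3] z:[28,61/2] -> miss, prune
    N6 x:[89/3,35] y:[113/3,124/3] z:[38,45] -> miss, prune
    N7 x:[36,113/3] y:[36,39] z:[67/2,37] -> hit [36,37] leaf, test {P12@t=109/3, P15(miss)}
  N5 x:[40,128/3] y:[122/3,128/3] z:[32,95/2] -> hit [122/3,128/3] leaf, test {P4(miss), P6(miss), P10(miss)}
  N9 x:[29,36] y:[88/3,35] z:[63/2,48] -> hit [63/2,35], descend [3, 8]
    N3 x:[29,97/3] y:[95/3,35] z:[67/2,48] -> miss, prune
    N8 x:[97/3,36] y:[88/3,32] z:[63/2,69/2] -> miss, prune

Visited [0, 1, 4, 2, 6, 7, 5, 9, 3, 8]. Tests: 10 box, 2 leaf. Nearest: P12.

== RESULT ==
10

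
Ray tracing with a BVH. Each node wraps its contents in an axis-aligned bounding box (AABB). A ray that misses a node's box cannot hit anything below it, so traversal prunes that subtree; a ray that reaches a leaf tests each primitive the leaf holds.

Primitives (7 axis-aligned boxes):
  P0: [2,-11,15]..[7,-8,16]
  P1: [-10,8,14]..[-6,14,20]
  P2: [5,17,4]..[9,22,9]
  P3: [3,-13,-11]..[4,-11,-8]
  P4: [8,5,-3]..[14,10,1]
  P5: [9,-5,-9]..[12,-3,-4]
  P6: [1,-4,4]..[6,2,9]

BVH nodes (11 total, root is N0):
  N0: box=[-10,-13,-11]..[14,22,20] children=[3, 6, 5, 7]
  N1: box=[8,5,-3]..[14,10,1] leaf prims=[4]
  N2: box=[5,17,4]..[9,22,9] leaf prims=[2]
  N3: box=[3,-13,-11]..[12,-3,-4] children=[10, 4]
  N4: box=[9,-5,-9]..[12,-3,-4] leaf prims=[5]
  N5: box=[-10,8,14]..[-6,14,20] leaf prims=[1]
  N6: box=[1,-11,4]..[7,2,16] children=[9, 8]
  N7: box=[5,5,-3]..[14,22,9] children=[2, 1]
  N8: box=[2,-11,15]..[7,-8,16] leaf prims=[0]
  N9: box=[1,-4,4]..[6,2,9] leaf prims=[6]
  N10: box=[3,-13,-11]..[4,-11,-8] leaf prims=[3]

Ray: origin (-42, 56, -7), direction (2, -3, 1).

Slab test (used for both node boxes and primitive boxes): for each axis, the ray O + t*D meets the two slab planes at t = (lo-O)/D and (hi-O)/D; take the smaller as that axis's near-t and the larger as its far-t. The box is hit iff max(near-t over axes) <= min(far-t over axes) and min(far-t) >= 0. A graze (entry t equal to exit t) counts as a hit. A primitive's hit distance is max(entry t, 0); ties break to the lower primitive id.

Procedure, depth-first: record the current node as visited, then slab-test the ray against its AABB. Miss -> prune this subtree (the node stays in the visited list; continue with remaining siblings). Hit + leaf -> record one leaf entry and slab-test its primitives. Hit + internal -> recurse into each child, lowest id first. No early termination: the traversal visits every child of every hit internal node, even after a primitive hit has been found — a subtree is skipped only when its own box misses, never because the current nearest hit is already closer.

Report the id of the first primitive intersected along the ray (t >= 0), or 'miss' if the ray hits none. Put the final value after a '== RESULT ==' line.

Traverse from the root:
N0 x:[16,28] y:[34/3,23] z:[-4,27] -> hit [16,23], descend [3, 5, 6, 7]
  N3 x:[45/2,27] y:[59/3,23] z:[-4,3] -> miss, prune
  N5 x:[16,18] y:[14,16] z:[21,27] -> miss, prune
  N6 x:[43/2,49/2] y:[18,67/3] z:[11,23] -> hit [43/2,67/3], descend [8, 9]
    N8 x:[22,49/2] y:[64/3,67/3] z:[22,23] -> hit [22,67/3] leaf, test {P0@t=22}
    N9 x:[43/2,24] y:[18,20] z:[11,16] -> miss, prune
  N7 x:[47/2,28] y:[34/3,17] z:[4,16] -> miss, prune

7 AABB tests over nodes [0, 3, 5, 6, 8, 9, 7]; 1 leaf entered; closest P0.

== RESULT ==
0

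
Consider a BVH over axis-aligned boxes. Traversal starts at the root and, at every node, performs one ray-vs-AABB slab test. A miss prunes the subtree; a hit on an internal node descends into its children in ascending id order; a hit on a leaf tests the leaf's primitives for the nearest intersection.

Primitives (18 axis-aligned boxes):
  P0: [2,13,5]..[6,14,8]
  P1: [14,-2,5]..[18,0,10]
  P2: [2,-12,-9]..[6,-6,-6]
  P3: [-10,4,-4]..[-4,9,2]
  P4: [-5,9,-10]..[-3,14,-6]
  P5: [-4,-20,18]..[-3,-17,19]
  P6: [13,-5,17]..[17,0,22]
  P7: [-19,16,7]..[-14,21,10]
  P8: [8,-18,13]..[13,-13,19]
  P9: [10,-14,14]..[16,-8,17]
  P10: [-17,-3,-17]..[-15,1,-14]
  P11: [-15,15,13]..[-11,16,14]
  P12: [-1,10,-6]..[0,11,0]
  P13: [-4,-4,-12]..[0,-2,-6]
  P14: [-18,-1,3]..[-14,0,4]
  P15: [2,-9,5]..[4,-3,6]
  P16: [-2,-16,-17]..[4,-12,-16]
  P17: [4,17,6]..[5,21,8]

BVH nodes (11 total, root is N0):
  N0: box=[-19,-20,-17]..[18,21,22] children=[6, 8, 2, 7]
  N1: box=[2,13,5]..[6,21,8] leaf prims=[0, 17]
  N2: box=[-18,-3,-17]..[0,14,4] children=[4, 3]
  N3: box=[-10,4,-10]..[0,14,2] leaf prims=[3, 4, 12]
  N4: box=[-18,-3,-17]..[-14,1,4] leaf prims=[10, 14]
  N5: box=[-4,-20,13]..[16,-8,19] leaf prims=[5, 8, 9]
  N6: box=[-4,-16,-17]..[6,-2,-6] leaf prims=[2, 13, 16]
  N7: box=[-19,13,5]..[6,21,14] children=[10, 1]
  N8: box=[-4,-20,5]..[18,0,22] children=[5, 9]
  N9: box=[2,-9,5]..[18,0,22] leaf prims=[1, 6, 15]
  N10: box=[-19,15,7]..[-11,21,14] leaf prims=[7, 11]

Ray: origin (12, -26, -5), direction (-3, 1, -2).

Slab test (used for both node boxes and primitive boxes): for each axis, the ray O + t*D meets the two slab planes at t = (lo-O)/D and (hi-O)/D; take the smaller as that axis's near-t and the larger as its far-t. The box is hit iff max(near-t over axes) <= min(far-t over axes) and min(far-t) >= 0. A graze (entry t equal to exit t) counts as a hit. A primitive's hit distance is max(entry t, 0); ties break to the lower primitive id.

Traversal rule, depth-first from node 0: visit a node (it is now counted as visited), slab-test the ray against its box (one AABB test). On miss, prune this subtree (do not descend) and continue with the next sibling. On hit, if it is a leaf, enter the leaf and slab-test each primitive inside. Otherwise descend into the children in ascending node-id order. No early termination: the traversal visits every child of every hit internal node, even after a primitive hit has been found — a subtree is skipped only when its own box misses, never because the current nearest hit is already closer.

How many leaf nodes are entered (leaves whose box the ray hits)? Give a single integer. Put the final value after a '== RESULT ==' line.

Traverse from the root:
N0 x:[-2,31/3] y:[6,47] z:[-27/2,6] -> hit [6,6], descend [2, 6, 7, 8]
  N2 x:[4,10] y:[23,40] z:[-9/2,6] -> miss, prune
  N6 x:[2,16/3] y:[10,24] z:[1/2,6] -> miss, prune
  N7 x:[2,31/3] y:[39,47] z:[-19/2,-5] -> miss, prune
  N8 x:[-2,16/3] y:[6,26] z:[-27/2,-5] -> miss, prune

Summary -> nodes [0, 2, 6, 7, 8]; box-tests=5; leaf-entries=0; first=miss

== RESULT ==
0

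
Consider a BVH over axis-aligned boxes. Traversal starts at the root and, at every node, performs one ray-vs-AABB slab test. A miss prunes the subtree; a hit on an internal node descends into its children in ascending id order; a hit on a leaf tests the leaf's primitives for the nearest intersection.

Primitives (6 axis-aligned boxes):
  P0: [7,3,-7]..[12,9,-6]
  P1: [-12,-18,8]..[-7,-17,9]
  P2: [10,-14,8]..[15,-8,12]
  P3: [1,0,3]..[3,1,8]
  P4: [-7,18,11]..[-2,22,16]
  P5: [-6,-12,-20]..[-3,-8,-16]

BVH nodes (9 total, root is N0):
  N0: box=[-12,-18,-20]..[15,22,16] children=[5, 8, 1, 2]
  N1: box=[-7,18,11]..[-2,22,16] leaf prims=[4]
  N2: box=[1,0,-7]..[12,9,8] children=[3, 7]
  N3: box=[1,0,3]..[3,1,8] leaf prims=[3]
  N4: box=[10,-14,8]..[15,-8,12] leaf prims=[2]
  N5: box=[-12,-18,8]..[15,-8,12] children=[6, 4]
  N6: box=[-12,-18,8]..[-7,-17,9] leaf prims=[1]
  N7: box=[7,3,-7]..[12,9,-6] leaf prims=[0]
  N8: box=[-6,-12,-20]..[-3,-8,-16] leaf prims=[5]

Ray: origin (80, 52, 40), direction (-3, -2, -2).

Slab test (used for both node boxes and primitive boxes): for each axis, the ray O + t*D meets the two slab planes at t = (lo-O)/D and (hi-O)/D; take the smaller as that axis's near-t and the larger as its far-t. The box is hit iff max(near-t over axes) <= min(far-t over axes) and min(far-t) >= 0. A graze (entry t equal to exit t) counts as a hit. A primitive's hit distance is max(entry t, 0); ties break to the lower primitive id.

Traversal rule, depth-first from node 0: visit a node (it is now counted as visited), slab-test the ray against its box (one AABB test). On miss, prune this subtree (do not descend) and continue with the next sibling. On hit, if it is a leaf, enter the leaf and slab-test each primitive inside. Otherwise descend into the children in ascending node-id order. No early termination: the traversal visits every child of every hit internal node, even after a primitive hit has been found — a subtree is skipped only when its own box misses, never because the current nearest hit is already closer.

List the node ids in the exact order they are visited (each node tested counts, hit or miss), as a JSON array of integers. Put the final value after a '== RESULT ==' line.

Trace the traversal:
N0 x:[65/3,92/3] y:[15,35] z:[12,30] -> hit [65/3,30], descend [1, 2, 5, 8]
  N1 x:[82/3,29] y:[15,17] z:[12,29/2] -> miss, prune
  N2 x:[68/3,79/3] y:[43/2,26] z:[16,47/2] -> hit [68/3,47/2], descend [3, 7]
    N3 x:[77/3,79/3] y:[51/2,26] z:[16,37/2] -> miss, prune
    N7 x:[68/3,73/3] y:[43/2,49/2] z:[23,47/2] -> hit [23,47/2] leaf, test {P0@t=23}
  N5 x:[65/3,92/3] y:[30,35] z:[14,16] -> miss, prune
  N8 x:[83/3,86/3] y:[30,32] z:[28,30] -> miss, prune

7 AABB tests over nodes [0, 1, 2, 3, 7, 5, 8]; 1 leaf entered; closest P0.

== RESULT ==
[0, 1, 2, 3, 7, 5, 8]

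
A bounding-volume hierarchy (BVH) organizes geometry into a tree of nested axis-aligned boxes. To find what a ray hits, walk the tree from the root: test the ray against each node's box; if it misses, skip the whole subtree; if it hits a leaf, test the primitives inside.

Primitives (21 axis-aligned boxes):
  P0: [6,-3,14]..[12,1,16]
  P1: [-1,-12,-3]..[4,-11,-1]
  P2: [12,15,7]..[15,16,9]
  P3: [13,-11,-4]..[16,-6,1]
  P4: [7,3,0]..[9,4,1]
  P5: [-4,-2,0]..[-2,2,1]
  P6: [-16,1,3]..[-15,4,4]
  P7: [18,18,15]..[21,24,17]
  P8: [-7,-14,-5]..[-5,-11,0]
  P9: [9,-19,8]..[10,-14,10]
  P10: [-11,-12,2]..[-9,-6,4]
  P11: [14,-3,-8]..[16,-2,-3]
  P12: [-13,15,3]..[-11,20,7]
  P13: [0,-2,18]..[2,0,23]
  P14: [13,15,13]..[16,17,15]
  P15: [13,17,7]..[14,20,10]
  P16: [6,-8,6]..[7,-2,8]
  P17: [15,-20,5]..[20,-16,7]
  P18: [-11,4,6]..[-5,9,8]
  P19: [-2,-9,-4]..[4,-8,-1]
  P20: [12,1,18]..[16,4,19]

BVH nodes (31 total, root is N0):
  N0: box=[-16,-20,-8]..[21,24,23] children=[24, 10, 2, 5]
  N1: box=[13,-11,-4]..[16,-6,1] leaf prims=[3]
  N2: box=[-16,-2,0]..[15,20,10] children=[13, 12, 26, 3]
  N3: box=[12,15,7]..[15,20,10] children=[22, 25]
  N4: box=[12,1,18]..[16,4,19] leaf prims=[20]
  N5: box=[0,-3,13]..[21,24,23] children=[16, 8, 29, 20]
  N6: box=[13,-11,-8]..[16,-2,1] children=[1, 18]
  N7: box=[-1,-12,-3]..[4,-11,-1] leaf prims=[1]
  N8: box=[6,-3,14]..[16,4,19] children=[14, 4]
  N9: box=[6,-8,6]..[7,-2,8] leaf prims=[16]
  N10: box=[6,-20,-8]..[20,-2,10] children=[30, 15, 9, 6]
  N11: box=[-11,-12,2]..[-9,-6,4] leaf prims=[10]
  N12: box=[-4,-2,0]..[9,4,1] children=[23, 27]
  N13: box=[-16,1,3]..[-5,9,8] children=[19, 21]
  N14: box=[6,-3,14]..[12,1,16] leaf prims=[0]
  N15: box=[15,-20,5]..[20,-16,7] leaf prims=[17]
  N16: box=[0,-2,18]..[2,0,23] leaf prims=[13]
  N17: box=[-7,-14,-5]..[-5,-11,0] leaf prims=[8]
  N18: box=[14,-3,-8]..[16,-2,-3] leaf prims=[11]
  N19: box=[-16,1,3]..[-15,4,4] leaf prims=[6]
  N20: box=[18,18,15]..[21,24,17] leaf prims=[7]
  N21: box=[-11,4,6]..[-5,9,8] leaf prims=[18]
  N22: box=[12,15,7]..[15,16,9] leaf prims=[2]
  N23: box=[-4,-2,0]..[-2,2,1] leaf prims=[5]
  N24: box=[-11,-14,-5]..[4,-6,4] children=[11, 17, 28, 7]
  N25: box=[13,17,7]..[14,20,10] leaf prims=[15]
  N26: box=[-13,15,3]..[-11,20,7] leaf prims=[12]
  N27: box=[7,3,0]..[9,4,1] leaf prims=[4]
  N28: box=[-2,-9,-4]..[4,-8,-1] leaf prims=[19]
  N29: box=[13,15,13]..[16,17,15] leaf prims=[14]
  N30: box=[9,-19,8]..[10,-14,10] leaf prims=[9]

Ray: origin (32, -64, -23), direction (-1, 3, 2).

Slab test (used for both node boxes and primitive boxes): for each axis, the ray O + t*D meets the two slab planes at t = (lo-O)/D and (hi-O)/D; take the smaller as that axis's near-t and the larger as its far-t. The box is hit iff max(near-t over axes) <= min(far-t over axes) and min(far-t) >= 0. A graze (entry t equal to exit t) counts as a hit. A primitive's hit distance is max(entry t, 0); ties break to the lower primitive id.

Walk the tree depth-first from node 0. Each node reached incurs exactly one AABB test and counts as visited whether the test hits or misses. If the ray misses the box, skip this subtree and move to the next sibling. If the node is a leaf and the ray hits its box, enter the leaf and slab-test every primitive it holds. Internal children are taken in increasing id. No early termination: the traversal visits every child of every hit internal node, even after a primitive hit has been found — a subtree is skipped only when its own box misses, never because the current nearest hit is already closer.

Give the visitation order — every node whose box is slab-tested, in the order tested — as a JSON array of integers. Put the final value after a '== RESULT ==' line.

Trace the traversal:
N0 x:[11,48] y:[44/3,88/3] z:[15/2,23] -> hit [44/3,23], descend [2, 5, 10, 24]
  N2 x:[17,48] y:[62/3,28] z:[23/2,33/2] -> miss, prune
  N5 x:[11,32] y:[61/3,88/3] z:[18,23] -> hit [61/3,23], descend [8, 16, 20, 29]
    N8 x:[16,26] y:[61/3,68/3] z:[37/2,21] -> hit [61/3,21], descend [4, 14]
      N4 x:[16,20] y:[65/3,68/3] z:[41/2,21] -> miss, prune
      N14 x:[20,26] y:[61/3,65/3] z:[37/2,39/2] -> miss, prune
    N16 x:[30,32] y:[62/3,64/3] z:[41/2,23] -> miss, prune
    N20 x:[11,14] y:[82/3,88/3] z:[19,20] -> miss, prune
    N29 x:[16,19] y:[79/3,27] z:[18,19] -> miss, prune
  N10 x:[12,26] y:[44/3,62/3] z:[15/2,33/2] -> hit [44/3,33/2], descend [6, 9, 15, 30]
    N6 x:[16,19] y:[53/3,62/3] z:[15/2,12] -> miss, prune
    N9 x:[25,26] y:[56/3,62/3] z:[29/2,31/2] -> miss, prune
    N15 x:[12,17] y:[44/3,16] z:[14,15] -> hit [44/3,15] leaf, test {P17@t=44/3}
    N30 x:[22,23] y:[15,50/3] z:[31/2,33/2] -> miss, prune
  N24 x:[28,43] y:[50/3,58/3] z:[9,27/2] -> miss, prune

Summary -> nodes [0, 2, 5, 8, 4, 14, 16, 20, 29, 10, 6, 9, 15, 30, 24]; box-tests=15; leaf-entries=1; first=P17

== RESULT ==
[0, 2, 5, 8, 4, 14, 16, 20, 29, 10, 6, 9, 15, 30, 24]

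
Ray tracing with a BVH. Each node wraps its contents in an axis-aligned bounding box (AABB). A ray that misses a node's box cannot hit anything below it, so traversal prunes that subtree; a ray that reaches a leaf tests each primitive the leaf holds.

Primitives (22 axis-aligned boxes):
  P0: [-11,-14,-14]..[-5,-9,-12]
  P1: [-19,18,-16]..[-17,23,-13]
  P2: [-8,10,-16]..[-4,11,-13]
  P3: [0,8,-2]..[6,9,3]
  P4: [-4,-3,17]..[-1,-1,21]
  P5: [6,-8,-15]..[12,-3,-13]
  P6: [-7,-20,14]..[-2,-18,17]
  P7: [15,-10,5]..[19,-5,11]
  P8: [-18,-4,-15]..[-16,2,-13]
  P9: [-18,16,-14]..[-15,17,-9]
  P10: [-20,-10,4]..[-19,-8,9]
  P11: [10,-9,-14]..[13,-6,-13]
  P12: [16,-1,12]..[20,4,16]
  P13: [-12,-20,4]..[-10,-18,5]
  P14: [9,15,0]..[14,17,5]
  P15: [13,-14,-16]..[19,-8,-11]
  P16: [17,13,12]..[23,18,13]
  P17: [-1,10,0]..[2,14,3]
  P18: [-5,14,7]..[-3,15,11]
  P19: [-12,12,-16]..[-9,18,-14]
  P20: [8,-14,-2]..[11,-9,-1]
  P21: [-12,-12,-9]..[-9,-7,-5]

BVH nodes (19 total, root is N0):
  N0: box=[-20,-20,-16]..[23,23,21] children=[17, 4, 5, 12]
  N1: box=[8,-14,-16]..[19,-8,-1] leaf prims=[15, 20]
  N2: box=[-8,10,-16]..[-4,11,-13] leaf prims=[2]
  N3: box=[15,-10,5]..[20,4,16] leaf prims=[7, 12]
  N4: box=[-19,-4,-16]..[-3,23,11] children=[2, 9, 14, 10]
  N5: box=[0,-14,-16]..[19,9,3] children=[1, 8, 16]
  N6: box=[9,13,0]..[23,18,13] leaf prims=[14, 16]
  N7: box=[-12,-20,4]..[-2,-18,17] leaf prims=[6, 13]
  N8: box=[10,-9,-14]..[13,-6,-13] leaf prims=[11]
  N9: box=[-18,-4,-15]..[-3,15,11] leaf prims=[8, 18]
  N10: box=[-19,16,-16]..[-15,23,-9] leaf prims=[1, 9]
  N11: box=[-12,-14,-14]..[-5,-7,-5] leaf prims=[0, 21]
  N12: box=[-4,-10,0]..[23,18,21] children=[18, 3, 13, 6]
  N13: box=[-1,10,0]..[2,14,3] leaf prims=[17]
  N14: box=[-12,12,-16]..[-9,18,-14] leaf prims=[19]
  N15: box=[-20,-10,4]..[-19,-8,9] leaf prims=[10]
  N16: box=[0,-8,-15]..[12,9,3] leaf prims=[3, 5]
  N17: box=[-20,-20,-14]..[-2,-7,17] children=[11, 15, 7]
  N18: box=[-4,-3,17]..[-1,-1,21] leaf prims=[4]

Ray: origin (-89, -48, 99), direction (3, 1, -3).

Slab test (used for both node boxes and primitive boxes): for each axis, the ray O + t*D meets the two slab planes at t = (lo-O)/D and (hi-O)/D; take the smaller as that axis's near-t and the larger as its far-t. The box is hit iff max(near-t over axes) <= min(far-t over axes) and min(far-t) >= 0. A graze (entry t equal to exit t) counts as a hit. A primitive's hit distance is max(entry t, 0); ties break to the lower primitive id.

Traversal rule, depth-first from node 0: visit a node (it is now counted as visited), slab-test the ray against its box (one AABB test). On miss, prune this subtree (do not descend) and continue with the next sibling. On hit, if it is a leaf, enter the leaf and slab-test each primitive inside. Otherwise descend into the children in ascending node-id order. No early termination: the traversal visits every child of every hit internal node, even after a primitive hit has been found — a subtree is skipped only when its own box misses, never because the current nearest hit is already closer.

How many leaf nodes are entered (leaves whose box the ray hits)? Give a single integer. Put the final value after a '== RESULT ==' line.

Traverse from the root:
N0 x:[23,112/3] y:[28,71] z:[26,115/3] -> hit [28,112/3], descend [4, 5, 12, 17]
  N4 x:[70/3,86/3] y:[44,71] z:[88/3,115/3] -> miss, prune
  N5 x:[89/3,36] y:[34,57] z:[32,115/3] -> hit [34,36], descend [1, 8, 16]
    N1 x:[97/3,36] y:[34,40] z:[100/3,115/3] -> hit [34,36] leaf, test {P15(miss), P20(miss)}
    N8 x:[33,34] y:[39,42] z:[112/3,113/3] -> miss, prune
    N16 x:[89/3,101/3] y:[40,57] z:[32,38] -> miss, prune
  N12 x:[85/3,112/3] y:[38,66] z:[26,33] -> miss, prune
  N17 x:[23,29] y:[28,41] z:[82/3,113/3] -> hit [28,29], descend [7, 11, 15]
    N7 x:[77/3,29] y:[28,30] z:[82/3,95/3] -> hit [28,29] leaf, test {P6@t=28, P13(miss)}
    N11 x:[77/3,28] y:[34,41] z:[104/3,113/3] -> miss, prune
    N15 x:[23,70/3] y:[38,40] z:[30,95/3] -> miss, prune

Summary -> nodes [0, 4, 5, 1, 8, 16, 12, 17, 7, 11, 15]; box-tests=11; leaf-entries=2; first=P6

== RESULT ==
2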